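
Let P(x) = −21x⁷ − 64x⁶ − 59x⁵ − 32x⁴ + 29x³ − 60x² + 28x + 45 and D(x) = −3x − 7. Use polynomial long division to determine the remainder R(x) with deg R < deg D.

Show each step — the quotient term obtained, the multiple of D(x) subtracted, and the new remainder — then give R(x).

Step 1: lead(−21x⁷ − 64x⁶ − 59x⁵ − 32x⁴ + 29x³ − 60x² + 28x + 45) ÷ lead(D) = −21x⁷ ÷ −3x = 7x⁶. Subtract (7x⁶)·D = −21x⁷ − 49x⁶. Remainder: −15x⁶ − 59x⁵ − 32x⁴ + 29x³ − 60x² + 28x + 45.
Step 2: lead(−15x⁶ − 59x⁵ − 32x⁴ + 29x³ − 60x² + 28x + 45) ÷ lead(D) = −15x⁶ ÷ −3x = 5x⁵. Subtract (5x⁵)·D = −15x⁶ − 35x⁵. Remainder: −24x⁵ − 32x⁴ + 29x³ − 60x² + 28x + 45.
Step 3: lead(−24x⁵ − 32x⁴ + 29x³ − 60x² + 28x + 45) ÷ lead(D) = −24x⁵ ÷ −3x = 8x⁴. Subtract (8x⁴)·D = −24x⁵ − 56x⁴. Remainder: 24x⁴ + 29x³ − 60x² + 28x + 45.
Step 4: lead(24x⁴ + 29x³ − 60x² + 28x + 45) ÷ lead(D) = 24x⁴ ÷ −3x = −8x³. Subtract (−8x³)·D = 24x⁴ + 56x³. Remainder: −27x³ − 60x² + 28x + 45.
Step 5: lead(−27x³ − 60x² + 28x + 45) ÷ lead(D) = −27x³ ÷ −3x = 9x². Subtract (9x²)·D = −27x³ − 63x². Remainder: 3x² + 28x + 45.
Step 6: lead(3x² + 28x + 45) ÷ lead(D) = 3x² ÷ −3x = −x. Subtract (−x)·D = 3x² + 7x. Remainder: 21x + 45.
Step 7: lead(21x + 45) ÷ lead(D) = 21x ÷ −3x = −7. Subtract (−7)·D = 21x + 49. Remainder: −4.

R(x) = −4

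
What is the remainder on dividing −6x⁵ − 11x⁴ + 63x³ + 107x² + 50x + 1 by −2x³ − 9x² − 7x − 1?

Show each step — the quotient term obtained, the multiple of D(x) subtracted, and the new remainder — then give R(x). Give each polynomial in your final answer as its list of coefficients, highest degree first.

R = [-5]

Step 1: lead(−6x⁵ − 11x⁴ + 63x³ + 107x² + 50x + 1) ÷ lead(D) = −6x⁵ ÷ −2x³ = 3x². Subtract (3x²)·D = −6x⁵ − 27x⁴ − 21x³ − 3x². Remainder: 16x⁴ + 84x³ + 110x² + 50x + 1.
Step 2: lead(16x⁴ + 84x³ + 110x² + 50x + 1) ÷ lead(D) = 16x⁴ ÷ −2x³ = −8x. Subtract (−8x)·D = 16x⁴ + 72x³ + 56x² + 8x. Remainder: 12x³ + 54x² + 42x + 1.
Step 3: lead(12x³ + 54x² + 42x + 1) ÷ lead(D) = 12x³ ÷ −2x³ = −6. Subtract (−6)·D = 12x³ + 54x² + 42x + 6. Remainder: −5.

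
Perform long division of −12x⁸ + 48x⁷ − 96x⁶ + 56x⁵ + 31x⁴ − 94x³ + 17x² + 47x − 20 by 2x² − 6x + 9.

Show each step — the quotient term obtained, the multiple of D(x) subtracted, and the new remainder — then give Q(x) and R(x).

Step 1: lead(−12x⁸ + 48x⁷ − 96x⁶ + 56x⁵ + 31x⁴ − 94x³ + 17x² + 47x − 20) ÷ lead(D) = −12x⁸ ÷ 2x² = −6x⁶. Subtract (−6x⁶)·D = −12x⁸ + 36x⁷ − 54x⁶. Remainder: 12x⁷ − 42x⁶ + 56x⁵ + 31x⁴ − 94x³ + 17x² + 47x − 20.
Step 2: lead(12x⁷ − 42x⁶ + 56x⁵ + 31x⁴ − 94x³ + 17x² + 47x − 20) ÷ lead(D) = 12x⁷ ÷ 2x² = 6x⁵. Subtract (6x⁵)·D = 12x⁷ − 36x⁶ + 54x⁵. Remainder: −6x⁶ + 2x⁵ + 31x⁴ − 94x³ + 17x² + 47x − 20.
Step 3: lead(−6x⁶ + 2x⁵ + 31x⁴ − 94x³ + 17x² + 47x − 20) ÷ lead(D) = −6x⁶ ÷ 2x² = −3x⁴. Subtract (−3x⁴)·D = −6x⁶ + 18x⁵ − 27x⁴. Remainder: −16x⁵ + 58x⁴ − 94x³ + 17x² + 47x − 20.
Step 4: lead(−16x⁵ + 58x⁴ − 94x³ + 17x² + 47x − 20) ÷ lead(D) = −16x⁵ ÷ 2x² = −8x³. Subtract (−8x³)·D = −16x⁵ + 48x⁴ − 72x³. Remainder: 10x⁴ − 22x³ + 17x² + 47x − 20.
Step 5: lead(10x⁴ − 22x³ + 17x² + 47x − 20) ÷ lead(D) = 10x⁴ ÷ 2x² = 5x². Subtract (5x²)·D = 10x⁴ − 30x³ + 45x². Remainder: 8x³ − 28x² + 47x − 20.
Step 6: lead(8x³ − 28x² + 47x − 20) ÷ lead(D) = 8x³ ÷ 2x² = 4x. Subtract (4x)·D = 8x³ − 24x² + 36x. Remainder: −4x² + 11x − 20.
Step 7: lead(−4x² + 11x − 20) ÷ lead(D) = −4x² ÷ 2x² = −2. Subtract (−2)·D = −4x² + 12x − 18. Remainder: −x − 2.

Q(x) = −6x⁶ + 6x⁵ − 3x⁴ − 8x³ + 5x² + 4x − 2; R(x) = −x − 2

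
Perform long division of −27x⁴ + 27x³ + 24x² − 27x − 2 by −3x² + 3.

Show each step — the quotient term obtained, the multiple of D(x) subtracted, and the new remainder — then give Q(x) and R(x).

Step 1: lead(−27x⁴ + 27x³ + 24x² − 27x − 2) ÷ lead(D) = −27x⁴ ÷ −3x² = 9x². Subtract (9x²)·D = −27x⁴ + 27x². Remainder: 27x³ − 3x² − 27x − 2.
Step 2: lead(27x³ − 3x² − 27x − 2) ÷ lead(D) = 27x³ ÷ −3x² = −9x. Subtract (−9x)·D = 27x³ − 27x. Remainder: −3x² − 2.
Step 3: lead(−3x² − 2) ÷ lead(D) = −3x² ÷ −3x² = 1. Subtract (1)·D = −3x² + 3. Remainder: −5.

Q(x) = 9x² − 9x + 1; R(x) = −5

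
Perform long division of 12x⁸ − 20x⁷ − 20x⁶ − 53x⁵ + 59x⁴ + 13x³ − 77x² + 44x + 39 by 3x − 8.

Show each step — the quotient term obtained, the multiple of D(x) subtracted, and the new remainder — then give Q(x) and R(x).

Step 1: lead(12x⁸ − 20x⁷ − 20x⁶ − 53x⁵ + 59x⁴ + 13x³ − 77x² + 44x + 39) ÷ lead(D) = 12x⁸ ÷ 3x = 4x⁷. Subtract (4x⁷)·D = 12x⁸ − 32x⁷. Remainder: 12x⁷ − 20x⁶ − 53x⁵ + 59x⁴ + 13x³ − 77x² + 44x + 39.
Step 2: lead(12x⁷ − 20x⁶ − 53x⁵ + 59x⁴ + 13x³ − 77x² + 44x + 39) ÷ lead(D) = 12x⁷ ÷ 3x = 4x⁶. Subtract (4x⁶)·D = 12x⁷ − 32x⁶. Remainder: 12x⁶ − 53x⁵ + 59x⁴ + 13x³ − 77x² + 44x + 39.
Step 3: lead(12x⁶ − 53x⁵ + 59x⁴ + 13x³ − 77x² + 44x + 39) ÷ lead(D) = 12x⁶ ÷ 3x = 4x⁵. Subtract (4x⁵)·D = 12x⁶ − 32x⁵. Remainder: −21x⁵ + 59x⁴ + 13x³ − 77x² + 44x + 39.
Step 4: lead(−21x⁵ + 59x⁴ + 13x³ − 77x² + 44x + 39) ÷ lead(D) = −21x⁵ ÷ 3x = −7x⁴. Subtract (−7x⁴)·D = −21x⁵ + 56x⁴. Remainder: 3x⁴ + 13x³ − 77x² + 44x + 39.
Step 5: lead(3x⁴ + 13x³ − 77x² + 44x + 39) ÷ lead(D) = 3x⁴ ÷ 3x = x³. Subtract (x³)·D = 3x⁴ − 8x³. Remainder: 21x³ − 77x² + 44x + 39.
Step 6: lead(21x³ − 77x² + 44x + 39) ÷ lead(D) = 21x³ ÷ 3x = 7x². Subtract (7x²)·D = 21x³ − 56x². Remainder: −21x² + 44x + 39.
Step 7: lead(−21x² + 44x + 39) ÷ lead(D) = −21x² ÷ 3x = −7x. Subtract (−7x)·D = −21x² + 56x. Remainder: −12x + 39.
Step 8: lead(−12x + 39) ÷ lead(D) = −12x ÷ 3x = −4. Subtract (−4)·D = −12x + 32. Remainder: 7.

Q(x) = 4x⁷ + 4x⁶ + 4x⁵ − 7x⁴ + x³ + 7x² − 7x − 4; R(x) = 7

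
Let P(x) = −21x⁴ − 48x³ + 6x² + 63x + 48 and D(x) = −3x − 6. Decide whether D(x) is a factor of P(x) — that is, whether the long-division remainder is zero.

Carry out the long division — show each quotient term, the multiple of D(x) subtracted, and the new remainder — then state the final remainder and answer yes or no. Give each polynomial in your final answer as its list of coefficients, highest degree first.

R = [-6], so D(x) is not a factor of P(x). no

Step 1: lead(−21x⁴ − 48x³ + 6x² + 63x + 48) ÷ lead(D) = −21x⁴ ÷ −3x = 7x³. Subtract (7x³)·D = −21x⁴ − 42x³. Remainder: −6x³ + 6x² + 63x + 48.
Step 2: lead(−6x³ + 6x² + 63x + 48) ÷ lead(D) = −6x³ ÷ −3x = 2x². Subtract (2x²)·D = −6x³ − 12x². Remainder: 18x² + 63x + 48.
Step 3: lead(18x² + 63x + 48) ÷ lead(D) = 18x² ÷ −3x = −6x. Subtract (−6x)·D = 18x² + 36x. Remainder: 27x + 48.
Step 4: lead(27x + 48) ÷ lead(D) = 27x ÷ −3x = −9. Subtract (−9)·D = 27x + 54. Remainder: −6.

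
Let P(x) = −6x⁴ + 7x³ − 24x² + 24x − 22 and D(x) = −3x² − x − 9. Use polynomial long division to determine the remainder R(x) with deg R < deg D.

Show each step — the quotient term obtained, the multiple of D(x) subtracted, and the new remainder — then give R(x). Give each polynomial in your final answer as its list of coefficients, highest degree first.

R = [5]

Step 1: lead(−6x⁴ + 7x³ − 24x² + 24x − 22) ÷ lead(D) = −6x⁴ ÷ −3x² = 2x². Subtract (2x²)·D = −6x⁴ − 2x³ − 18x². Remainder: 9x³ − 6x² + 24x − 22.
Step 2: lead(9x³ − 6x² + 24x − 22) ÷ lead(D) = 9x³ ÷ −3x² = −3x. Subtract (−3x)·D = 9x³ + 3x² + 27x. Remainder: −9x² − 3x − 22.
Step 3: lead(−9x² − 3x − 22) ÷ lead(D) = −9x² ÷ −3x² = 3. Subtract (3)·D = −9x² − 3x − 27. Remainder: 5.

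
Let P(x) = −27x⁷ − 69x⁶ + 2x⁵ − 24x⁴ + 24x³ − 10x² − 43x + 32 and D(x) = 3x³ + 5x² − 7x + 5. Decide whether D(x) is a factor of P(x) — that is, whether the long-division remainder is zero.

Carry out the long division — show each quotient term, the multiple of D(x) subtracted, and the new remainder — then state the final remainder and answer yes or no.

Step 1: lead(−27x⁷ − 69x⁶ + 2x⁵ − 24x⁴ + 24x³ − 10x² − 43x + 32) ÷ lead(D) = −27x⁷ ÷ 3x³ = −9x⁴. Subtract (−9x⁴)·D = −27x⁷ − 45x⁶ + 63x⁵ − 45x⁴. Remainder: −24x⁶ − 61x⁵ + 21x⁴ + 24x³ − 10x² − 43x + 32.
Step 2: lead(−24x⁶ − 61x⁵ + 21x⁴ + 24x³ − 10x² − 43x + 32) ÷ lead(D) = −24x⁶ ÷ 3x³ = −8x³. Subtract (−8x³)·D = −24x⁶ − 40x⁵ + 56x⁴ − 40x³. Remainder: −21x⁵ − 35x⁴ + 64x³ − 10x² − 43x + 32.
Step 3: lead(−21x⁵ − 35x⁴ + 64x³ − 10x² − 43x + 32) ÷ lead(D) = −21x⁵ ÷ 3x³ = −7x². Subtract (−7x²)·D = −21x⁵ − 35x⁴ + 49x³ − 35x². Remainder: 15x³ + 25x² − 43x + 32.
Step 4: lead(15x³ + 25x² − 43x + 32) ÷ lead(D) = 15x³ ÷ 3x³ = 5. Subtract (5)·D = 15x³ + 25x² − 35x + 25. Remainder: −8x + 7.

R(x) = −8x + 7, so D(x) is not a factor of P(x). no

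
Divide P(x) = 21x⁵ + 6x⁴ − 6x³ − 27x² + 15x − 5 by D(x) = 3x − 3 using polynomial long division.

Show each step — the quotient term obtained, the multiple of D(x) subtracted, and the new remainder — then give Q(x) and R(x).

Step 1: lead(21x⁵ + 6x⁴ − 6x³ − 27x² + 15x − 5) ÷ lead(D) = 21x⁵ ÷ 3x = 7x⁴. Subtract (7x⁴)·D = 21x⁵ − 21x⁴. Remainder: 27x⁴ − 6x³ − 27x² + 15x − 5.
Step 2: lead(27x⁴ − 6x³ − 27x² + 15x − 5) ÷ lead(D) = 27x⁴ ÷ 3x = 9x³. Subtract (9x³)·D = 27x⁴ − 27x³. Remainder: 21x³ − 27x² + 15x − 5.
Step 3: lead(21x³ − 27x² + 15x − 5) ÷ lead(D) = 21x³ ÷ 3x = 7x². Subtract (7x²)·D = 21x³ − 21x². Remainder: −6x² + 15x − 5.
Step 4: lead(−6x² + 15x − 5) ÷ lead(D) = −6x² ÷ 3x = −2x. Subtract (−2x)·D = −6x² + 6x. Remainder: 9x − 5.
Step 5: lead(9x − 5) ÷ lead(D) = 9x ÷ 3x = 3. Subtract (3)·D = 9x − 9. Remainder: 4.

Q(x) = 7x⁴ + 9x³ + 7x² − 2x + 3; R(x) = 4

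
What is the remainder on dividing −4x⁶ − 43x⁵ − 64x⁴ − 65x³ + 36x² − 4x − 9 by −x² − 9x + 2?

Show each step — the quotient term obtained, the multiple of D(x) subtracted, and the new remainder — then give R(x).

R(x) = −9

Step 1: lead(−4x⁶ − 43x⁵ − 64x⁴ − 65x³ + 36x² − 4x − 9) ÷ lead(D) = −4x⁶ ÷ −x² = 4x⁴. Subtract (4x⁴)·D = −4x⁶ − 36x⁵ + 8x⁴. Remainder: −7x⁵ − 72x⁴ − 65x³ + 36x² − 4x − 9.
Step 2: lead(−7x⁵ − 72x⁴ − 65x³ + 36x² − 4x − 9) ÷ lead(D) = −7x⁵ ÷ −x² = 7x³. Subtract (7x³)·D = −7x⁵ − 63x⁴ + 14x³. Remainder: −9x⁴ − 79x³ + 36x² − 4x − 9.
Step 3: lead(−9x⁴ − 79x³ + 36x² − 4x − 9) ÷ lead(D) = −9x⁴ ÷ −x² = 9x². Subtract (9x²)·D = −9x⁴ − 81x³ + 18x². Remainder: 2x³ + 18x² − 4x − 9.
Step 4: lead(2x³ + 18x² − 4x − 9) ÷ lead(D) = 2x³ ÷ −x² = −2x. Subtract (−2x)·D = 2x³ + 18x² − 4x. Remainder: −9.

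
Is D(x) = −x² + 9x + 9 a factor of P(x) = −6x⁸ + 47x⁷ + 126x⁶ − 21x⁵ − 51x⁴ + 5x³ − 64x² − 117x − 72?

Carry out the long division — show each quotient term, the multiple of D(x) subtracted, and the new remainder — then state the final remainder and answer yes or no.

R(x) = 0, so D(x) is a factor of P(x). yes

Step 1: lead(−6x⁸ + 47x⁷ + 126x⁶ − 21x⁵ − 51x⁴ + 5x³ − 64x² − 117x − 72) ÷ lead(D) = −6x⁸ ÷ −x² = 6x⁶. Subtract (6x⁶)·D = −6x⁸ + 54x⁷ + 54x⁶. Remainder: −7x⁷ + 72x⁶ − 21x⁵ − 51x⁴ + 5x³ − 64x² − 117x − 72.
Step 2: lead(−7x⁷ + 72x⁶ − 21x⁵ − 51x⁴ + 5x³ − 64x² − 117x − 72) ÷ lead(D) = −7x⁷ ÷ −x² = 7x⁵. Subtract (7x⁵)·D = −7x⁷ + 63x⁶ + 63x⁵. Remainder: 9x⁶ − 84x⁵ − 51x⁴ + 5x³ − 64x² − 117x − 72.
Step 3: lead(9x⁶ − 84x⁵ − 51x⁴ + 5x³ − 64x² − 117x − 72) ÷ lead(D) = 9x⁶ ÷ −x² = −9x⁴. Subtract (−9x⁴)·D = 9x⁶ − 81x⁵ − 81x⁴. Remainder: −3x⁵ + 30x⁴ + 5x³ − 64x² − 117x − 72.
Step 4: lead(−3x⁵ + 30x⁴ + 5x³ − 64x² − 117x − 72) ÷ lead(D) = −3x⁵ ÷ −x² = 3x³. Subtract (3x³)·D = −3x⁵ + 27x⁴ + 27x³. Remainder: 3x⁴ − 22x³ − 64x² − 117x − 72.
Step 5: lead(3x⁴ − 22x³ − 64x² − 117x − 72) ÷ lead(D) = 3x⁴ ÷ −x² = −3x². Subtract (−3x²)·D = 3x⁴ − 27x³ − 27x². Remainder: 5x³ − 37x² − 117x − 72.
Step 6: lead(5x³ − 37x² − 117x − 72) ÷ lead(D) = 5x³ ÷ −x² = −5x. Subtract (−5x)·D = 5x³ − 45x² − 45x. Remainder: 8x² − 72x − 72.
Step 7: lead(8x² − 72x − 72) ÷ lead(D) = 8x² ÷ −x² = −8. Subtract (−8)·D = 8x² − 72x − 72. Remainder: 0.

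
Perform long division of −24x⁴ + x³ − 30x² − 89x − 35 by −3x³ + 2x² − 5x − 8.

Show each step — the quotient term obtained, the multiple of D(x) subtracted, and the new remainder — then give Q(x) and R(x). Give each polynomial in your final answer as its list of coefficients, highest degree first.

Q = [8, 5]; R = [5]

Step 1: lead(−24x⁴ + x³ − 30x² − 89x − 35) ÷ lead(D) = −24x⁴ ÷ −3x³ = 8x. Subtract (8x)·D = −24x⁴ + 16x³ − 40x² − 64x. Remainder: −15x³ + 10x² − 25x − 35.
Step 2: lead(−15x³ + 10x² − 25x − 35) ÷ lead(D) = −15x³ ÷ −3x³ = 5. Subtract (5)·D = −15x³ + 10x² − 25x − 40. Remainder: 5.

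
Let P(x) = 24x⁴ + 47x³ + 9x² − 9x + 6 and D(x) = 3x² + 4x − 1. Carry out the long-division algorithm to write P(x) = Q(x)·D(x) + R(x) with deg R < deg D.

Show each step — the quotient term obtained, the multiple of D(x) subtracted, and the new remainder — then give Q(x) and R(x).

Q(x) = 8x² + 5x − 1; R(x) = 5

Step 1: lead(24x⁴ + 47x³ + 9x² − 9x + 6) ÷ lead(D) = 24x⁴ ÷ 3x² = 8x². Subtract (8x²)·D = 24x⁴ + 32x³ − 8x². Remainder: 15x³ + 17x² − 9x + 6.
Step 2: lead(15x³ + 17x² − 9x + 6) ÷ lead(D) = 15x³ ÷ 3x² = 5x. Subtract (5x)·D = 15x³ + 20x² − 5x. Remainder: −3x² − 4x + 6.
Step 3: lead(−3x² − 4x + 6) ÷ lead(D) = −3x² ÷ 3x² = −1. Subtract (−1)·D = −3x² − 4x + 1. Remainder: 5.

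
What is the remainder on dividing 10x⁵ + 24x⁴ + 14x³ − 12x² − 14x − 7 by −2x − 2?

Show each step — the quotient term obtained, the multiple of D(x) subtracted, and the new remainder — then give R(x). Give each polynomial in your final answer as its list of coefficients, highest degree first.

Step 1: lead(10x⁵ + 24x⁴ + 14x³ − 12x² − 14x − 7) ÷ lead(D) = 10x⁵ ÷ −2x = −5x⁴. Subtract (−5x⁴)·D = 10x⁵ + 10x⁴. Remainder: 14x⁴ + 14x³ − 12x² − 14x − 7.
Step 2: lead(14x⁴ + 14x³ − 12x² − 14x − 7) ÷ lead(D) = 14x⁴ ÷ −2x = −7x³. Subtract (−7x³)·D = 14x⁴ + 14x³. Remainder: −12x² − 14x − 7.
Step 3: lead(−12x² − 14x − 7) ÷ lead(D) = −12x² ÷ −2x = 6x. Subtract (6x)·D = −12x² − 12x. Remainder: −2x − 7.
Step 4: lead(−2x − 7) ÷ lead(D) = −2x ÷ −2x = 1. Subtract (1)·D = −2x − 2. Remainder: −5.

R = [-5]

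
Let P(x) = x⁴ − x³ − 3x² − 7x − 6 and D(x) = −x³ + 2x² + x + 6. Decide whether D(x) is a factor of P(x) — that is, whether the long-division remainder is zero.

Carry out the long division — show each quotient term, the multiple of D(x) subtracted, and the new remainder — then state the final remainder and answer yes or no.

R(x) = 0, so D(x) is a factor of P(x). yes

Step 1: lead(x⁴ − x³ − 3x² − 7x − 6) ÷ lead(D) = x⁴ ÷ −x³ = −x. Subtract (−x)·D = x⁴ − 2x³ − x² − 6x. Remainder: x³ − 2x² − x − 6.
Step 2: lead(x³ − 2x² − x − 6) ÷ lead(D) = x³ ÷ −x³ = −1. Subtract (−1)·D = x³ − 2x² − x − 6. Remainder: 0.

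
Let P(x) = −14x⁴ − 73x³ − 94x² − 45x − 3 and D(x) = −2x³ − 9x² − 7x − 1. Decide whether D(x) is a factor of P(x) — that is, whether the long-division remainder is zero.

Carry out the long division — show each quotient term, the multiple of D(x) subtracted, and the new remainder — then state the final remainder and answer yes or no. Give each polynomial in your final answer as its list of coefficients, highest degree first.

Step 1: lead(−14x⁴ − 73x³ − 94x² − 45x − 3) ÷ lead(D) = −14x⁴ ÷ −2x³ = 7x. Subtract (7x)·D = −14x⁴ − 63x³ − 49x² − 7x. Remainder: −10x³ − 45x² − 38x − 3.
Step 2: lead(−10x³ − 45x² − 38x − 3) ÷ lead(D) = −10x³ ÷ −2x³ = 5. Subtract (5)·D = −10x³ − 45x² − 35x − 5. Remainder: −3x + 2.

R = [-3, 2], so D(x) is not a factor of P(x). no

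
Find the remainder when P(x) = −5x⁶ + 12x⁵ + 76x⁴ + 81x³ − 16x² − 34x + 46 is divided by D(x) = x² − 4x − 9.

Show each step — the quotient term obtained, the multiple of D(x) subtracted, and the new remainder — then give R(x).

R(x) = −9x + 1

Step 1: lead(−5x⁶ + 12x⁵ + 76x⁴ + 81x³ − 16x² − 34x + 46) ÷ lead(D) = −5x⁶ ÷ x² = −5x⁴. Subtract (−5x⁴)·D = −5x⁶ + 20x⁵ + 45x⁴. Remainder: −8x⁵ + 31x⁴ + 81x³ − 16x² − 34x + 46.
Step 2: lead(−8x⁵ + 31x⁴ + 81x³ − 16x² − 34x + 46) ÷ lead(D) = −8x⁵ ÷ x² = −8x³. Subtract (−8x³)·D = −8x⁵ + 32x⁴ + 72x³. Remainder: −x⁴ + 9x³ − 16x² − 34x + 46.
Step 3: lead(−x⁴ + 9x³ − 16x² − 34x + 46) ÷ lead(D) = −x⁴ ÷ x² = −x². Subtract (−x²)·D = −x⁴ + 4x³ + 9x². Remainder: 5x³ − 25x² − 34x + 46.
Step 4: lead(5x³ − 25x² − 34x + 46) ÷ lead(D) = 5x³ ÷ x² = 5x. Subtract (5x)·D = 5x³ − 20x² − 45x. Remainder: −5x² + 11x + 46.
Step 5: lead(−5x² + 11x + 46) ÷ lead(D) = −5x² ÷ x² = −5. Subtract (−5)·D = −5x² + 20x + 45. Remainder: −9x + 1.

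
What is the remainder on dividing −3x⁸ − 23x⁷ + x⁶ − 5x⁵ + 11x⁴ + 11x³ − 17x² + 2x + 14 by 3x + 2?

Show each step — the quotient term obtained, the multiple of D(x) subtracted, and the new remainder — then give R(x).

R(x) = 6

Step 1: lead(−3x⁸ − 23x⁷ + x⁶ − 5x⁵ + 11x⁴ + 11x³ − 17x² + 2x + 14) ÷ lead(D) = −3x⁸ ÷ 3x = −x⁷. Subtract (−x⁷)·D = −3x⁸ − 2x⁷. Remainder: −21x⁷ + x⁶ − 5x⁵ + 11x⁴ + 11x³ − 17x² + 2x + 14.
Step 2: lead(−21x⁷ + x⁶ − 5x⁵ + 11x⁴ + 11x³ − 17x² + 2x + 14) ÷ lead(D) = −21x⁷ ÷ 3x = −7x⁶. Subtract (−7x⁶)·D = −21x⁷ − 14x⁶. Remainder: 15x⁶ − 5x⁵ + 11x⁴ + 11x³ − 17x² + 2x + 14.
Step 3: lead(15x⁶ − 5x⁵ + 11x⁴ + 11x³ − 17x² + 2x + 14) ÷ lead(D) = 15x⁶ ÷ 3x = 5x⁵. Subtract (5x⁵)·D = 15x⁶ + 10x⁵. Remainder: −15x⁵ + 11x⁴ + 11x³ − 17x² + 2x + 14.
Step 4: lead(−15x⁵ + 11x⁴ + 11x³ − 17x² + 2x + 14) ÷ lead(D) = −15x⁵ ÷ 3x = −5x⁴. Subtract (−5x⁴)·D = −15x⁵ − 10x⁴. Remainder: 21x⁴ + 11x³ − 17x² + 2x + 14.
Step 5: lead(21x⁴ + 11x³ − 17x² + 2x + 14) ÷ lead(D) = 21x⁴ ÷ 3x = 7x³. Subtract (7x³)·D = 21x⁴ + 14x³. Remainder: −3x³ − 17x² + 2x + 14.
Step 6: lead(−3x³ − 17x² + 2x + 14) ÷ lead(D) = −3x³ ÷ 3x = −x². Subtract (−x²)·D = −3x³ − 2x². Remainder: −15x² + 2x + 14.
Step 7: lead(−15x² + 2x + 14) ÷ lead(D) = −15x² ÷ 3x = −5x. Subtract (−5x)·D = −15x² − 10x. Remainder: 12x + 14.
Step 8: lead(12x + 14) ÷ lead(D) = 12x ÷ 3x = 4. Subtract (4)·D = 12x + 8. Remainder: 6.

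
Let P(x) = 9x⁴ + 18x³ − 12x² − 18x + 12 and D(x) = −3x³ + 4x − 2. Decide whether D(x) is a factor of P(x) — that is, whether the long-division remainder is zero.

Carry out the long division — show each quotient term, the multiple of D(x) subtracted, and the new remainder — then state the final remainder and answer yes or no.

Step 1: lead(9x⁴ + 18x³ − 12x² − 18x + 12) ÷ lead(D) = 9x⁴ ÷ −3x³ = −3x. Subtract (−3x)·D = 9x⁴ − 12x² + 6x. Remainder: 18x³ − 24x + 12.
Step 2: lead(18x³ − 24x + 12) ÷ lead(D) = 18x³ ÷ −3x³ = −6. Subtract (−6)·D = 18x³ − 24x + 12. Remainder: 0.

R(x) = 0, so D(x) is a factor of P(x). yes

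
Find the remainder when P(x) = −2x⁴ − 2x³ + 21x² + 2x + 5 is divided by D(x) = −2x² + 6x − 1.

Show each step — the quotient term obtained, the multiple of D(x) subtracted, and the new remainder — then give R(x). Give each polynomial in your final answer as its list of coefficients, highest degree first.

Step 1: lead(−2x⁴ − 2x³ + 21x² + 2x + 5) ÷ lead(D) = −2x⁴ ÷ −2x² = x². Subtract (x²)·D = −2x⁴ + 6x³ − x². Remainder: −8x³ + 22x² + 2x + 5.
Step 2: lead(−8x³ + 22x² + 2x + 5) ÷ lead(D) = −8x³ ÷ −2x² = 4x. Subtract (4x)·D = −8x³ + 24x² − 4x. Remainder: −2x² + 6x + 5.
Step 3: lead(−2x² + 6x + 5) ÷ lead(D) = −2x² ÷ −2x² = 1. Subtract (1)·D = −2x² + 6x − 1. Remainder: 6.

R = [6]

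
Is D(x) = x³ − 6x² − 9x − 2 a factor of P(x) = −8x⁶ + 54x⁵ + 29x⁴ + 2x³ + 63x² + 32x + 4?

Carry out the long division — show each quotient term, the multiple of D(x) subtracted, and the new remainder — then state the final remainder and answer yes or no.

Step 1: lead(−8x⁶ + 54x⁵ + 29x⁴ + 2x³ + 63x² + 32x + 4) ÷ lead(D) = −8x⁶ ÷ x³ = −8x³. Subtract (−8x³)·D = −8x⁶ + 48x⁵ + 72x⁴ + 16x³. Remainder: 6x⁵ − 43x⁴ − 14x³ + 63x² + 32x + 4.
Step 2: lead(6x⁵ − 43x⁴ − 14x³ + 63x² + 32x + 4) ÷ lead(D) = 6x⁵ ÷ x³ = 6x². Subtract (6x²)·D = 6x⁵ − 36x⁴ − 54x³ − 12x². Remainder: −7x⁴ + 40x³ + 75x² + 32x + 4.
Step 3: lead(−7x⁴ + 40x³ + 75x² + 32x + 4) ÷ lead(D) = −7x⁴ ÷ x³ = −7x. Subtract (−7x)·D = −7x⁴ + 42x³ + 63x² + 14x. Remainder: −2x³ + 12x² + 18x + 4.
Step 4: lead(−2x³ + 12x² + 18x + 4) ÷ lead(D) = −2x³ ÷ x³ = −2. Subtract (−2)·D = −2x³ + 12x² + 18x + 4. Remainder: 0.

R(x) = 0, so D(x) is a factor of P(x). yes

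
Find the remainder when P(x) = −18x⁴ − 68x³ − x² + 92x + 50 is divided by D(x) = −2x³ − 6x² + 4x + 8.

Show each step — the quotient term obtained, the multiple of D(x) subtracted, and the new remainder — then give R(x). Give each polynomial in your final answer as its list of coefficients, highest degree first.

R = [5, -8, -6]

Step 1: lead(−18x⁴ − 68x³ − x² + 92x + 50) ÷ lead(D) = −18x⁴ ÷ −2x³ = 9x. Subtract (9x)·D = −18x⁴ − 54x³ + 36x² + 72x. Remainder: −14x³ − 37x² + 20x + 50.
Step 2: lead(−14x³ − 37x² + 20x + 50) ÷ lead(D) = −14x³ ÷ −2x³ = 7. Subtract (7)·D = −14x³ − 42x² + 28x + 56. Remainder: 5x² − 8x − 6.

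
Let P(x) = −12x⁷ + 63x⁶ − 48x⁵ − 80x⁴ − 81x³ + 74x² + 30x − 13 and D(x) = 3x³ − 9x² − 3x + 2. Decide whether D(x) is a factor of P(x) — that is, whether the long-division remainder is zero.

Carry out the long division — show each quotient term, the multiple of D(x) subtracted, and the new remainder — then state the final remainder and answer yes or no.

Step 1: lead(−12x⁷ + 63x⁶ − 48x⁵ − 80x⁴ − 81x³ + 74x² + 30x − 13) ÷ lead(D) = −12x⁷ ÷ 3x³ = −4x⁴. Subtract (−4x⁴)·D = −12x⁷ + 36x⁶ + 12x⁵ − 8x⁴. Remainder: 27x⁶ − 60x⁵ − 72x⁴ − 81x³ + 74x² + 30x − 13.
Step 2: lead(27x⁶ − 60x⁵ − 72x⁴ − 81x³ + 74x² + 30x − 13) ÷ lead(D) = 27x⁶ ÷ 3x³ = 9x³. Subtract (9x³)·D = 27x⁶ − 81x⁵ − 27x⁴ + 18x³. Remainder: 21x⁵ − 45x⁴ − 99x³ + 74x² + 30x − 13.
Step 3: lead(21x⁵ − 45x⁴ − 99x³ + 74x² + 30x − 13) ÷ lead(D) = 21x⁵ ÷ 3x³ = 7x². Subtract (7x²)·D = 21x⁵ − 63x⁴ − 21x³ + 14x². Remainder: 18x⁴ − 78x³ + 60x² + 30x − 13.
Step 4: lead(18x⁴ − 78x³ + 60x² + 30x − 13) ÷ lead(D) = 18x⁴ ÷ 3x³ = 6x. Subtract (6x)·D = 18x⁴ − 54x³ − 18x² + 12x. Remainder: −24x³ + 78x² + 18x − 13.
Step 5: lead(−24x³ + 78x² + 18x − 13) ÷ lead(D) = −24x³ ÷ 3x³ = −8. Subtract (−8)·D = −24x³ + 72x² + 24x − 16. Remainder: 6x² − 6x + 3.

R(x) = 6x² − 6x + 3, so D(x) is not a factor of P(x). no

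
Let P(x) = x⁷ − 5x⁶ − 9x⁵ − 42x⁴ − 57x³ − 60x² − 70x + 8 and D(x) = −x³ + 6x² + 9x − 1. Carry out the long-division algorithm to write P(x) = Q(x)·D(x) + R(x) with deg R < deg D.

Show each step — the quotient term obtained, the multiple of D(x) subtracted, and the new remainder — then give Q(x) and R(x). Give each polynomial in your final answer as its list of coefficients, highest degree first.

Q = [-1, -1, -6, -2, -8]; R = [0]

Step 1: lead(x⁷ − 5x⁶ − 9x⁵ − 42x⁴ − 57x³ − 60x² − 70x + 8) ÷ lead(D) = x⁷ ÷ −x³ = −x⁴. Subtract (−x⁴)·D = x⁷ − 6x⁶ − 9x⁵ + x⁴. Remainder: x⁶ − 43x⁴ − 57x³ − 60x² − 70x + 8.
Step 2: lead(x⁶ − 43x⁴ − 57x³ − 60x² − 70x + 8) ÷ lead(D) = x⁶ ÷ −x³ = −x³. Subtract (−x³)·D = x⁶ − 6x⁵ − 9x⁴ + x³. Remainder: 6x⁵ − 34x⁴ − 58x³ − 60x² − 70x + 8.
Step 3: lead(6x⁵ − 34x⁴ − 58x³ − 60x² − 70x + 8) ÷ lead(D) = 6x⁵ ÷ −x³ = −6x². Subtract (−6x²)·D = 6x⁵ − 36x⁴ − 54x³ + 6x². Remainder: 2x⁴ − 4x³ − 66x² − 70x + 8.
Step 4: lead(2x⁴ − 4x³ − 66x² − 70x + 8) ÷ lead(D) = 2x⁴ ÷ −x³ = −2x. Subtract (−2x)·D = 2x⁴ − 12x³ − 18x² + 2x. Remainder: 8x³ − 48x² − 72x + 8.
Step 5: lead(8x³ − 48x² − 72x + 8) ÷ lead(D) = 8x³ ÷ −x³ = −8. Subtract (−8)·D = 8x³ − 48x² − 72x + 8. Remainder: 0.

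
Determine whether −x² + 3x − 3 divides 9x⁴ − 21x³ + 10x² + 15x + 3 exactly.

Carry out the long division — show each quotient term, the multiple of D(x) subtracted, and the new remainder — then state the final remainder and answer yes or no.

Step 1: lead(9x⁴ − 21x³ + 10x² + 15x + 3) ÷ lead(D) = 9x⁴ ÷ −x² = −9x². Subtract (−9x²)·D = 9x⁴ − 27x³ + 27x². Remainder: 6x³ − 17x² + 15x + 3.
Step 2: lead(6x³ − 17x² + 15x + 3) ÷ lead(D) = 6x³ ÷ −x² = −6x. Subtract (−6x)·D = 6x³ − 18x² + 18x. Remainder: x² − 3x + 3.
Step 3: lead(x² − 3x + 3) ÷ lead(D) = x² ÷ −x² = −1. Subtract (−1)·D = x² − 3x + 3. Remainder: 0.

R(x) = 0, so D(x) is a factor of P(x). yes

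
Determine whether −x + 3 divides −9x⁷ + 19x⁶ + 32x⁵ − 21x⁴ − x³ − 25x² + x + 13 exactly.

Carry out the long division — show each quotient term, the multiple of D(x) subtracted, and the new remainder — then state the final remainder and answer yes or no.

Step 1: lead(−9x⁷ + 19x⁶ + 32x⁵ − 21x⁴ − x³ − 25x² + x + 13) ÷ lead(D) = −9x⁷ ÷ −x = 9x⁶. Subtract (9x⁶)·D = −9x⁷ + 27x⁶. Remainder: −8x⁶ + 32x⁵ − 21x⁴ − x³ − 25x² + x + 13.
Step 2: lead(−8x⁶ + 32x⁵ − 21x⁴ − x³ − 25x² + x + 13) ÷ lead(D) = −8x⁶ ÷ −x = 8x⁵. Subtract (8x⁵)·D = −8x⁶ + 24x⁵. Remainder: 8x⁵ − 21x⁴ − x³ − 25x² + x + 13.
Step 3: lead(8x⁵ − 21x⁴ − x³ − 25x² + x + 13) ÷ lead(D) = 8x⁵ ÷ −x = −8x⁴. Subtract (−8x⁴)·D = 8x⁵ − 24x⁴. Remainder: 3x⁴ − x³ − 25x² + x + 13.
Step 4: lead(3x⁴ − x³ − 25x² + x + 13) ÷ lead(D) = 3x⁴ ÷ −x = −3x³. Subtract (−3x³)·D = 3x⁴ − 9x³. Remainder: 8x³ − 25x² + x + 13.
Step 5: lead(8x³ − 25x² + x + 13) ÷ lead(D) = 8x³ ÷ −x = −8x². Subtract (−8x²)·D = 8x³ − 24x². Remainder: −x² + x + 13.
Step 6: lead(−x² + x + 13) ÷ lead(D) = −x² ÷ −x = x. Subtract (x)·D = −x² + 3x. Remainder: −2x + 13.
Step 7: lead(−2x + 13) ÷ lead(D) = −2x ÷ −x = 2. Subtract (2)·D = −2x + 6. Remainder: 7.

R(x) = 7, so D(x) is not a factor of P(x). no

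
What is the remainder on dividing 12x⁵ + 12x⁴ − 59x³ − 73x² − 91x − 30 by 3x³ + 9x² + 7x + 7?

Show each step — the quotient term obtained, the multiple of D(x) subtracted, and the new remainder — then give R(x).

R(x) = 5

Step 1: lead(12x⁵ + 12x⁴ − 59x³ − 73x² − 91x − 30) ÷ lead(D) = 12x⁵ ÷ 3x³ = 4x². Subtract (4x²)·D = 12x⁵ + 36x⁴ + 28x³ + 28x². Remainder: −24x⁴ − 87x³ − 101x² − 91x − 30.
Step 2: lead(−24x⁴ − 87x³ − 101x² − 91x − 30) ÷ lead(D) = −24x⁴ ÷ 3x³ = −8x. Subtract (−8x)·D = −24x⁴ − 72x³ − 56x² − 56x. Remainder: −15x³ − 45x² − 35x − 30.
Step 3: lead(−15x³ − 45x² − 35x − 30) ÷ lead(D) = −15x³ ÷ 3x³ = −5. Subtract (−5)·D = −15x³ − 45x² − 35x − 35. Remainder: 5.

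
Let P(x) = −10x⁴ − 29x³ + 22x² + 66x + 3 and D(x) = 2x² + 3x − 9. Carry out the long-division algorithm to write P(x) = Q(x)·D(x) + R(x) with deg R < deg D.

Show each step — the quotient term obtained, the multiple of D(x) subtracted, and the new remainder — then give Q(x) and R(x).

Q(x) = −5x² − 7x − 1; R(x) = 6x − 6

Step 1: lead(−10x⁴ − 29x³ + 22x² + 66x + 3) ÷ lead(D) = −10x⁴ ÷ 2x² = −5x². Subtract (−5x²)·D = −10x⁴ − 15x³ + 45x². Remainder: −14x³ − 23x² + 66x + 3.
Step 2: lead(−14x³ − 23x² + 66x + 3) ÷ lead(D) = −14x³ ÷ 2x² = −7x. Subtract (−7x)·D = −14x³ − 21x² + 63x. Remainder: −2x² + 3x + 3.
Step 3: lead(−2x² + 3x + 3) ÷ lead(D) = −2x² ÷ 2x² = −1. Subtract (−1)·D = −2x² − 3x + 9. Remainder: 6x − 6.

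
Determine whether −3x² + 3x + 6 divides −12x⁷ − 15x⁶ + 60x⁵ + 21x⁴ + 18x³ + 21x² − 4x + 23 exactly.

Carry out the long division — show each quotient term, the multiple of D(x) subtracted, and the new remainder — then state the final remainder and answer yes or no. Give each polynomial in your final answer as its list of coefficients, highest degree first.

R = [5, -7], so D(x) is not a factor of P(x). no

Step 1: lead(−12x⁷ − 15x⁶ + 60x⁵ + 21x⁴ + 18x³ + 21x² − 4x + 23) ÷ lead(D) = −12x⁷ ÷ −3x² = 4x⁵. Subtract (4x⁵)·D = −12x⁷ + 12x⁶ + 24x⁵. Remainder: −27x⁶ + 36x⁵ + 21x⁴ + 18x³ + 21x² − 4x + 23.
Step 2: lead(−27x⁶ + 36x⁵ + 21x⁴ + 18x³ + 21x² − 4x + 23) ÷ lead(D) = −27x⁶ ÷ −3x² = 9x⁴. Subtract (9x⁴)·D = −27x⁶ + 27x⁵ + 54x⁴. Remainder: 9x⁵ − 33x⁴ + 18x³ + 21x² − 4x + 23.
Step 3: lead(9x⁵ − 33x⁴ + 18x³ + 21x² − 4x + 23) ÷ lead(D) = 9x⁵ ÷ −3x² = −3x³. Subtract (−3x³)·D = 9x⁵ − 9x⁴ − 18x³. Remainder: −24x⁴ + 36x³ + 21x² − 4x + 23.
Step 4: lead(−24x⁴ + 36x³ + 21x² − 4x + 23) ÷ lead(D) = −24x⁴ ÷ −3x² = 8x². Subtract (8x²)·D = −24x⁴ + 24x³ + 48x². Remainder: 12x³ − 27x² − 4x + 23.
Step 5: lead(12x³ − 27x² − 4x + 23) ÷ lead(D) = 12x³ ÷ −3x² = −4x. Subtract (−4x)·D = 12x³ − 12x² − 24x. Remainder: −15x² + 20x + 23.
Step 6: lead(−15x² + 20x + 23) ÷ lead(D) = −15x² ÷ −3x² = 5. Subtract (5)·D = −15x² + 15x + 30. Remainder: 5x − 7.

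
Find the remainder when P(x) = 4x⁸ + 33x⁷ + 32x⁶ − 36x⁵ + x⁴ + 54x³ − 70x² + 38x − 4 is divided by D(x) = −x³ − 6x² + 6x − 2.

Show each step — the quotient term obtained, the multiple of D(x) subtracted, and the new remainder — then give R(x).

Step 1: lead(4x⁸ + 33x⁷ + 32x⁶ − 36x⁵ + x⁴ + 54x³ − 70x² + 38x − 4) ÷ lead(D) = 4x⁸ ÷ −x³ = −4x⁵. Subtract (−4x⁵)·D = 4x⁸ + 24x⁷ − 24x⁶ + 8x⁵. Remainder: 9x⁷ + 56x⁶ − 44x⁵ + x⁴ + 54x³ − 70x² + 38x − 4.
Step 2: lead(9x⁷ + 56x⁶ − 44x⁵ + x⁴ + 54x³ − 70x² + 38x − 4) ÷ lead(D) = 9x⁷ ÷ −x³ = −9x⁴. Subtract (−9x⁴)·D = 9x⁷ + 54x⁶ − 54x⁵ + 18x⁴. Remainder: 2x⁶ + 10x⁵ − 17x⁴ + 54x³ − 70x² + 38x − 4.
Step 3: lead(2x⁶ + 10x⁵ − 17x⁴ + 54x³ − 70x² + 38x − 4) ÷ lead(D) = 2x⁶ ÷ −x³ = −2x³. Subtract (−2x³)·D = 2x⁶ + 12x⁵ − 12x⁴ + 4x³. Remainder: −2x⁵ − 5x⁴ + 50x³ − 70x² + 38x − 4.
Step 4: lead(−2x⁵ − 5x⁴ + 50x³ − 70x² + 38x − 4) ÷ lead(D) = −2x⁵ ÷ −x³ = 2x². Subtract (2x²)·D = −2x⁵ − 12x⁴ + 12x³ − 4x². Remainder: 7x⁴ + 38x³ − 66x² + 38x − 4.
Step 5: lead(7x⁴ + 38x³ − 66x² + 38x − 4) ÷ lead(D) = 7x⁴ ÷ −x³ = −7x. Subtract (−7x)·D = 7x⁴ + 42x³ − 42x² + 14x. Remainder: −4x³ − 24x² + 24x − 4.
Step 6: lead(−4x³ − 24x² + 24x − 4) ÷ lead(D) = −4x³ ÷ −x³ = 4. Subtract (4)·D = −4x³ − 24x² + 24x − 8. Remainder: 4.

R(x) = 4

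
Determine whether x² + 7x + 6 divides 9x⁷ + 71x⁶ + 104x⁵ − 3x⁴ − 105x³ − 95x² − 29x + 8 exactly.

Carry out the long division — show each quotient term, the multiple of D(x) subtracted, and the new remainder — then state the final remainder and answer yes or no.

Step 1: lead(9x⁷ + 71x⁶ + 104x⁵ − 3x⁴ − 105x³ − 95x² − 29x + 8) ÷ lead(D) = 9x⁷ ÷ x² = 9x⁵. Subtract (9x⁵)·D = 9x⁷ + 63x⁶ + 54x⁵. Remainder: 8x⁶ + 50x⁵ − 3x⁴ − 105x³ − 95x² − 29x + 8.
Step 2: lead(8x⁶ + 50x⁵ − 3x⁴ − 105x³ − 95x² − 29x + 8) ÷ lead(D) = 8x⁶ ÷ x² = 8x⁴. Subtract (8x⁴)·D = 8x⁶ + 56x⁵ + 48x⁴. Remainder: −6x⁵ − 51x⁴ − 105x³ − 95x² − 29x + 8.
Step 3: lead(−6x⁵ − 51x⁴ − 105x³ − 95x² − 29x + 8) ÷ lead(D) = −6x⁵ ÷ x² = −6x³. Subtract (−6x³)·D = −6x⁵ − 42x⁴ − 36x³. Remainder: −9x⁴ − 69x³ − 95x² − 29x + 8.
Step 4: lead(−9x⁴ − 69x³ − 95x² − 29x + 8) ÷ lead(D) = −9x⁴ ÷ x² = −9x². Subtract (−9x²)·D = −9x⁴ − 63x³ − 54x². Remainder: −6x³ − 41x² − 29x + 8.
Step 5: lead(−6x³ − 41x² − 29x + 8) ÷ lead(D) = −6x³ ÷ x² = −6x. Subtract (−6x)·D = −6x³ − 42x² − 36x. Remainder: x² + 7x + 8.
Step 6: lead(x² + 7x + 8) ÷ lead(D) = x² ÷ x² = 1. Subtract (1)·D = x² + 7x + 6. Remainder: 2.

R(x) = 2, so D(x) is not a factor of P(x). no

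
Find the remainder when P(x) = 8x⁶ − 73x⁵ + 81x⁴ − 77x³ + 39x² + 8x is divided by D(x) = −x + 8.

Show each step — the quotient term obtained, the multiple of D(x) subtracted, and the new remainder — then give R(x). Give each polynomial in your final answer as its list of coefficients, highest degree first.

Step 1: lead(8x⁶ − 73x⁵ + 81x⁴ − 77x³ + 39x² + 8x) ÷ lead(D) = 8x⁶ ÷ −x = −8x⁵. Subtract (−8x⁵)·D = 8x⁶ − 64x⁵. Remainder: −9x⁵ + 81x⁴ − 77x³ + 39x² + 8x.
Step 2: lead(−9x⁵ + 81x⁴ − 77x³ + 39x² + 8x) ÷ lead(D) = −9x⁵ ÷ −x = 9x⁴. Subtract (9x⁴)·D = −9x⁵ + 72x⁴. Remainder: 9x⁴ − 77x³ + 39x² + 8x.
Step 3: lead(9x⁴ − 77x³ + 39x² + 8x) ÷ lead(D) = 9x⁴ ÷ −x = −9x³. Subtract (−9x³)·D = 9x⁴ − 72x³. Remainder: −5x³ + 39x² + 8x.
Step 4: lead(−5x³ + 39x² + 8x) ÷ lead(D) = −5x³ ÷ −x = 5x². Subtract (5x²)·D = −5x³ + 40x². Remainder: −x² + 8x.
Step 5: lead(−x² + 8x) ÷ lead(D) = −x² ÷ −x = x. Subtract (x)·D = −x² + 8x. Remainder: 0.

R = [0]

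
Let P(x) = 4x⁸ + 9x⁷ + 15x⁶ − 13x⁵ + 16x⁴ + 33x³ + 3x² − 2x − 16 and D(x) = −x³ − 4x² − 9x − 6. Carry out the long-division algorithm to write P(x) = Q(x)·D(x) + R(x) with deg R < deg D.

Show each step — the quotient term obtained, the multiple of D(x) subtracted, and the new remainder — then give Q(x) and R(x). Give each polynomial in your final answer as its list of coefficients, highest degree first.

Step 1: lead(4x⁸ + 9x⁷ + 15x⁶ − 13x⁵ + 16x⁴ + 33x³ + 3x² − 2x − 16) ÷ lead(D) = 4x⁸ ÷ −x³ = −4x⁵. Subtract (−4x⁵)·D = 4x⁸ + 16x⁷ + 36x⁶ + 24x⁵. Remainder: −7x⁷ − 21x⁶ − 37x⁵ + 16x⁴ + 33x³ + 3x² − 2x − 16.
Step 2: lead(−7x⁷ − 21x⁶ − 37x⁵ + 16x⁴ + 33x³ + 3x² − 2x − 16) ÷ lead(D) = −7x⁷ ÷ −x³ = 7x⁴. Subtract (7x⁴)·D = −7x⁷ − 28x⁶ − 63x⁵ − 42x⁴. Remainder: 7x⁶ + 26x⁵ + 58x⁴ + 33x³ + 3x² − 2x − 16.
Step 3: lead(7x⁶ + 26x⁵ + 58x⁴ + 33x³ + 3x² − 2x − 16) ÷ lead(D) = 7x⁶ ÷ −x³ = −7x³. Subtract (−7x³)·D = 7x⁶ + 28x⁵ + 63x⁴ + 42x³. Remainder: −2x⁵ − 5x⁴ − 9x³ + 3x² − 2x − 16.
Step 4: lead(−2x⁵ − 5x⁴ − 9x³ + 3x² − 2x − 16) ÷ lead(D) = −2x⁵ ÷ −x³ = 2x². Subtract (2x²)·D = −2x⁵ − 8x⁴ − 18x³ − 12x². Remainder: 3x⁴ + 9x³ + 15x² − 2x − 16.
Step 5: lead(3x⁴ + 9x³ + 15x² − 2x − 16) ÷ lead(D) = 3x⁴ ÷ −x³ = −3x. Subtract (−3x)·D = 3x⁴ + 12x³ + 27x² + 18x. Remainder: −3x³ − 12x² − 20x − 16.
Step 6: lead(−3x³ − 12x² − 20x − 16) ÷ lead(D) = −3x³ ÷ −x³ = 3. Subtract (3)·D = −3x³ − 12x² − 27x − 18. Remainder: 7x + 2.

Q = [-4, 7, -7, 2, -3, 3]; R = [7, 2]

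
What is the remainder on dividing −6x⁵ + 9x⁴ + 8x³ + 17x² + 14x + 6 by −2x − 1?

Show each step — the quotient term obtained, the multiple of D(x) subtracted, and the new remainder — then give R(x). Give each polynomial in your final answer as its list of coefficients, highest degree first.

Step 1: lead(−6x⁵ + 9x⁴ + 8x³ + 17x² + 14x + 6) ÷ lead(D) = −6x⁵ ÷ −2x = 3x⁴. Subtract (3x⁴)·D = −6x⁵ − 3x⁴. Remainder: 12x⁴ + 8x³ + 17x² + 14x + 6.
Step 2: lead(12x⁴ + 8x³ + 17x² + 14x + 6) ÷ lead(D) = 12x⁴ ÷ −2x = −6x³. Subtract (−6x³)·D = 12x⁴ + 6x³. Remainder: 2x³ + 17x² + 14x + 6.
Step 3: lead(2x³ + 17x² + 14x + 6) ÷ lead(D) = 2x³ ÷ −2x = −x². Subtract (−x²)·D = 2x³ + x². Remainder: 16x² + 14x + 6.
Step 4: lead(16x² + 14x + 6) ÷ lead(D) = 16x² ÷ −2x = −8x. Subtract (−8x)·D = 16x² + 8x. Remainder: 6x + 6.
Step 5: lead(6x + 6) ÷ lead(D) = 6x ÷ −2x = −3. Subtract (−3)·D = 6x + 3. Remainder: 3.

R = [3]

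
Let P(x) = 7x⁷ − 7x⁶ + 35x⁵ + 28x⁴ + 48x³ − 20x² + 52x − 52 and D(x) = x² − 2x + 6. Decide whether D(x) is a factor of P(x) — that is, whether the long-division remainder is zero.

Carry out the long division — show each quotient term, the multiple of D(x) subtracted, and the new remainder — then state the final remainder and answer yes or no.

R(x) = −4, so D(x) is not a factor of P(x). no

Step 1: lead(7x⁷ − 7x⁶ + 35x⁵ + 28x⁴ + 48x³ − 20x² + 52x − 52) ÷ lead(D) = 7x⁷ ÷ x² = 7x⁵. Subtract (7x⁵)·D = 7x⁷ − 14x⁶ + 42x⁵. Remainder: 7x⁶ − 7x⁵ + 28x⁴ + 48x³ − 20x² + 52x − 52.
Step 2: lead(7x⁶ − 7x⁵ + 28x⁴ + 48x³ − 20x² + 52x − 52) ÷ lead(D) = 7x⁶ ÷ x² = 7x⁴. Subtract (7x⁴)·D = 7x⁶ − 14x⁵ + 42x⁴. Remainder: 7x⁵ − 14x⁴ + 48x³ − 20x² + 52x − 52.
Step 3: lead(7x⁵ − 14x⁴ + 48x³ − 20x² + 52x − 52) ÷ lead(D) = 7x⁵ ÷ x² = 7x³. Subtract (7x³)·D = 7x⁵ − 14x⁴ + 42x³. Remainder: 6x³ − 20x² + 52x − 52.
Step 4: lead(6x³ − 20x² + 52x − 52) ÷ lead(D) = 6x³ ÷ x² = 6x. Subtract (6x)·D = 6x³ − 12x² + 36x. Remainder: −8x² + 16x − 52.
Step 5: lead(−8x² + 16x − 52) ÷ lead(D) = −8x² ÷ x² = −8. Subtract (−8)·D = −8x² + 16x − 48. Remainder: −4.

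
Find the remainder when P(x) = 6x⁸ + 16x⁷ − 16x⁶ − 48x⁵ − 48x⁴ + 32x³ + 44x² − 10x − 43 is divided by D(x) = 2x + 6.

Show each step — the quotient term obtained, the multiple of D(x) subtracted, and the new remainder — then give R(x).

Step 1: lead(6x⁸ + 16x⁷ − 16x⁶ − 48x⁵ − 48x⁴ + 32x³ + 44x² − 10x − 43) ÷ lead(D) = 6x⁸ ÷ 2x = 3x⁷. Subtract (3x⁷)·D = 6x⁸ + 18x⁷. Remainder: −2x⁷ − 16x⁶ − 48x⁵ − 48x⁴ + 32x³ + 44x² − 10x − 43.
Step 2: lead(−2x⁷ − 16x⁶ − 48x⁵ − 48x⁴ + 32x³ + 44x² − 10x − 43) ÷ lead(D) = −2x⁷ ÷ 2x = −x⁶. Subtract (−x⁶)·D = −2x⁷ − 6x⁶. Remainder: −10x⁶ − 48x⁵ − 48x⁴ + 32x³ + 44x² − 10x − 43.
Step 3: lead(−10x⁶ − 48x⁵ − 48x⁴ + 32x³ + 44x² − 10x − 43) ÷ lead(D) = −10x⁶ ÷ 2x = −5x⁵. Subtract (−5x⁵)·D = −10x⁶ − 30x⁵. Remainder: −18x⁵ − 48x⁴ + 32x³ + 44x² − 10x − 43.
Step 4: lead(−18x⁵ − 48x⁴ + 32x³ + 44x² − 10x − 43) ÷ lead(D) = −18x⁵ ÷ 2x = −9x⁴. Subtract (−9x⁴)·D = −18x⁵ − 54x⁴. Remainder: 6x⁴ + 32x³ + 44x² − 10x − 43.
Step 5: lead(6x⁴ + 32x³ + 44x² − 10x − 43) ÷ lead(D) = 6x⁴ ÷ 2x = 3x³. Subtract (3x³)·D = 6x⁴ + 18x³. Remainder: 14x³ + 44x² − 10x − 43.
Step 6: lead(14x³ + 44x² − 10x − 43) ÷ lead(D) = 14x³ ÷ 2x = 7x². Subtract (7x²)·D = 14x³ + 42x². Remainder: 2x² − 10x − 43.
Step 7: lead(2x² − 10x − 43) ÷ lead(D) = 2x² ÷ 2x = x. Subtract (x)·D = 2x² + 6x. Remainder: −16x − 43.
Step 8: lead(−16x − 43) ÷ lead(D) = −16x ÷ 2x = −8. Subtract (−8)·D = −16x − 48. Remainder: 5.

R(x) = 5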